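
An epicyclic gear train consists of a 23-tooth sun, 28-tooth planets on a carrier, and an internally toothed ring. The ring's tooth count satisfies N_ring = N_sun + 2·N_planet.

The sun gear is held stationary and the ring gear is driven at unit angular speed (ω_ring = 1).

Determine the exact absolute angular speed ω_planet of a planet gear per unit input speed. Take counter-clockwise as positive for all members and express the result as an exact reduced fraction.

79/56

N_ring = 23 + 2·28 = 79
23(ω_s−ω_c) = −79(ω_r−ω_c),  ω_s=0, ω_r=1
23(0−ω_c) = −79(1−ω_c)  ⇒  102ω_c = 79  ⇒  ω_c = 79/102
sun–planet: 23·(0−79/102) = −28·(ω_p−ω_c)  ⇒  ω_p−ω_c = −(23/28)·(-79/102) = 1817/2856
ω_p = 79/102 + 1817/2856 = 79/56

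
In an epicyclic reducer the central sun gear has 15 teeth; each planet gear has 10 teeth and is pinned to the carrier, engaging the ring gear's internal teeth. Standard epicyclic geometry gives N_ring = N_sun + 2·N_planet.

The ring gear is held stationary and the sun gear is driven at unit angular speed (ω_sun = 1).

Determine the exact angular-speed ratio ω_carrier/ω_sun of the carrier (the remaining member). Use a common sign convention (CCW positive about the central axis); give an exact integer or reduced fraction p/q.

N_ring = 15 + 2·10 = 35
15(ω_s−ω_c) = −35(ω_r−ω_c),  ω_r=0, ω_s=1
15(1−ω_c) = −35(0−ω_c)  ⇒  50ω_c = 15  ⇒  ω_c = 3/10
ω_c/ω_s = 3/10

3/10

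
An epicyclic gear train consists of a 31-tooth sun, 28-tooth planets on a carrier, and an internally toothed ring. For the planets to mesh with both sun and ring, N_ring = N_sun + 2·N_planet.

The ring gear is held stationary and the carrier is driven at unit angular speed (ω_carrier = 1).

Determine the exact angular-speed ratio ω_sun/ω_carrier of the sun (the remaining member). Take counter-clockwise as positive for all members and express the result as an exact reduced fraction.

N_ring = 31 + 2·28 = 87
31(ω_s−ω_c) = −87(ω_r−ω_c),  ω_r=0, ω_c=1
ω_s = 1 − (87/31)(0−1) = 118/31
ω_s/ω_c = 118/31

118/31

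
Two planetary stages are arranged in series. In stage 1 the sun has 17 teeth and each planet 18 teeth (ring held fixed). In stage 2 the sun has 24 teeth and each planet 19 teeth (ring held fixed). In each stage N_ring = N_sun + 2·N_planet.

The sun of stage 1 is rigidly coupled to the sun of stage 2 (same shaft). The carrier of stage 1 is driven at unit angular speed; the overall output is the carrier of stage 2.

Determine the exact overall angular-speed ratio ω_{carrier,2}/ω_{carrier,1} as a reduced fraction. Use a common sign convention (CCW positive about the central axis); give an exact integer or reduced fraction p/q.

840/731

Stage 1: N_ring = 17 + 2·18 = 53
Stage 1: 17(ω_s−ω_c) = −53(ω_r−ω_c),  ω_r=0, ω_c=1
Stage 1: ω_s = 1 − (53/17)(0−1) = 70/17
  ⇒ ω_s¹/ω_c¹ = 70/17
Stage 2: N_ring = 24 + 2·19 = 62
Stage 2: 24(ω_s−ω_c) = −62(ω_r−ω_c),  ω_r=0, ω_s=1
Stage 2: 24(1−ω_c) = −62(0−ω_c)  ⇒  86ω_c = 24  ⇒  ω_c = 12/43
  ⇒ ω_c²/ω_s² = 12/43
Coupling ω_s² = ω_s¹ ⇒ overall = 70/17 × 12/43 = 840/731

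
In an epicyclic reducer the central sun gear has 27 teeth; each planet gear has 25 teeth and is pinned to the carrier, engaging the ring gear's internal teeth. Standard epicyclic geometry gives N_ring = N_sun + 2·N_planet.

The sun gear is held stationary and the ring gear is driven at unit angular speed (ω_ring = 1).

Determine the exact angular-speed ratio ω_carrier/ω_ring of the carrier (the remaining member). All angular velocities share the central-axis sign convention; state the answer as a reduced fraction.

N_ring = 27 + 2·25 = 77
27(ω_s−ω_c) = −77(ω_r−ω_c),  ω_s=0, ω_r=1
27(0−ω_c) = −77(1−ω_c)  ⇒  104ω_c = 77  ⇒  ω_c = 77/104
ω_c/ω_r = 77/104

77/104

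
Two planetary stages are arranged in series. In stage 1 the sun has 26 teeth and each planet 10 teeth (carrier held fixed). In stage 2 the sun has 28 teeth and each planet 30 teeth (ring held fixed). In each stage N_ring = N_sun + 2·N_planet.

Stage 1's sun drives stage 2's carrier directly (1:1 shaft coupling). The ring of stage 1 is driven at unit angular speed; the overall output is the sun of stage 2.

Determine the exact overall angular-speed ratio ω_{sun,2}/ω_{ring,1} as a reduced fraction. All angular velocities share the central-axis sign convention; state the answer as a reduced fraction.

Stage 1: N_ring = 26 + 2·10 = 46
Stage 1: 26(ω_s−ω_c) = −46(ω_r−ω_c),  ω_c=0, ω_r=1
Stage 1: ω_s = 0 − (46/26)(1−0) = -23/13
  ⇒ ω_s¹/ω_r¹ = -23/13
Stage 2: N_ring = 28 + 2·30 = 88
Stage 2: 28(ω_s−ω_c) = −88(ω_r−ω_c),  ω_r=0, ω_c=1
Stage 2: ω_s = 1 − (88/28)(0−1) = 29/7
  ⇒ ω_s²/ω_c² = 29/7
Coupling ω_c² = ω_s¹ ⇒ overall = -23/13 × 29/7 = -667/91

-667/91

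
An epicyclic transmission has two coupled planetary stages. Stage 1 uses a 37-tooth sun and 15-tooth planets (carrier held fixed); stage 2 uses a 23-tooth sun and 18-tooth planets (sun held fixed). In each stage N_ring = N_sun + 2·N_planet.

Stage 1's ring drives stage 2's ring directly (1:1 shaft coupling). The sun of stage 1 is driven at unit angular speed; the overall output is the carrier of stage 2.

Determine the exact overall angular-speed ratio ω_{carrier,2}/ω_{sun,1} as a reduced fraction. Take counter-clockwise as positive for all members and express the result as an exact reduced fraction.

-2183/5494

Stage 1: N_ring = 37 + 2·15 = 67
Stage 1: 37(ω_s−ω_c) = −67(ω_r−ω_c),  ω_c=0, ω_s=1
Stage 1: ω_r = 0 − (37/67)(1−0) = -37/67
  ⇒ ω_r¹/ω_s¹ = -37/67
Stage 2: N_ring = 23 + 2·18 = 59
Stage 2: 23(ω_s−ω_c) = −59(ω_r−ω_c),  ω_s=0, ω_r=1
Stage 2: 23(0−ω_c) = −59(1−ω_c)  ⇒  82ω_c = 59  ⇒  ω_c = 59/82
  ⇒ ω_c²/ω_r² = 59/82
Coupling ω_r² = ω_r¹ ⇒ overall = -37/67 × 59/82 = -2183/5494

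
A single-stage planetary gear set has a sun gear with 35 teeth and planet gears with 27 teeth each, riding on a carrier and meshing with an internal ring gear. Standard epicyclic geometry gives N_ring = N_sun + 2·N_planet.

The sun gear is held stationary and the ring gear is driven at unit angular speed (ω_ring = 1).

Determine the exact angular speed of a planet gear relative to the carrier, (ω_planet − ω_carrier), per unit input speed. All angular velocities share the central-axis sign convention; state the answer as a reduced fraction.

3115/3348

N_ring = 35 + 2·27 = 89
35(ω_s−ω_c) = −89(ω_r−ω_c),  ω_s=0, ω_r=1
35(0−ω_c) = −89(1−ω_c)  ⇒  124ω_c = 89  ⇒  ω_c = 89/124
sun–planet: 35·(0−89/124) = −27·(ω_p−ω_c)  ⇒  ω_p−ω_c = −(35/27)·(-89/124) = 3115/3348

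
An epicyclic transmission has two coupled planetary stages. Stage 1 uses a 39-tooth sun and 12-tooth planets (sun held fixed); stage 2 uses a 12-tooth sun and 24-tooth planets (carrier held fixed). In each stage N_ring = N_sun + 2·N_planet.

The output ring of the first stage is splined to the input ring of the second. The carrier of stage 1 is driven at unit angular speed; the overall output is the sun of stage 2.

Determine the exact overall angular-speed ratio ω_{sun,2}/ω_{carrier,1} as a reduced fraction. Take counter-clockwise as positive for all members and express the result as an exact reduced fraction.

-170/21

Stage 1: N_ring = 39 + 2·12 = 63
Stage 1: 39(ω_s−ω_c) = −63(ω_r−ω_c),  ω_s=0, ω_c=1
Stage 1: ω_r = 1 − (39/63)(0−1) = 34/21
  ⇒ ω_r¹/ω_c¹ = 34/21
Stage 2: N_ring = 12 + 2·24 = 60
Stage 2: 12(ω_s−ω_c) = −60(ω_r−ω_c),  ω_c=0, ω_r=1
Stage 2: ω_s = 0 − (60/12)(1−0) = -5
  ⇒ ω_s²/ω_r² = -5
Coupling ω_r² = ω_r¹ ⇒ overall = 34/21 × -5 = -170/21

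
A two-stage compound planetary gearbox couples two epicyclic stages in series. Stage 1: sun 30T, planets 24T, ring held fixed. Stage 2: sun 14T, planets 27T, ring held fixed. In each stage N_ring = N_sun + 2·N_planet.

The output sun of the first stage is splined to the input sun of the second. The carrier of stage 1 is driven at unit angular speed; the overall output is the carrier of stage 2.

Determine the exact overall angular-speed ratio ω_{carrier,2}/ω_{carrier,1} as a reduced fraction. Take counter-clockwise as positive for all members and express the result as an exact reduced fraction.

Stage 1: N_ring = 30 + 2·24 = 78
Stage 1: 30(ω_s−ω_c) = −78(ω_r−ω_c),  ω_r=0, ω_c=1
Stage 1: ω_s = 1 − (78/30)(0−1) = 18/5
  ⇒ ω_s¹/ω_c¹ = 18/5
Stage 2: N_ring = 14 + 2·27 = 68
Stage 2: 14(ω_s−ω_c) = −68(ω_r−ω_c),  ω_r=0, ω_s=1
Stage 2: 14(1−ω_c) = −68(0−ω_c)  ⇒  82ω_c = 14  ⇒  ω_c = 7/41
  ⇒ ω_c²/ω_s² = 7/41
Coupling ω_s² = ω_s¹ ⇒ overall = 18/5 × 7/41 = 126/205

126/205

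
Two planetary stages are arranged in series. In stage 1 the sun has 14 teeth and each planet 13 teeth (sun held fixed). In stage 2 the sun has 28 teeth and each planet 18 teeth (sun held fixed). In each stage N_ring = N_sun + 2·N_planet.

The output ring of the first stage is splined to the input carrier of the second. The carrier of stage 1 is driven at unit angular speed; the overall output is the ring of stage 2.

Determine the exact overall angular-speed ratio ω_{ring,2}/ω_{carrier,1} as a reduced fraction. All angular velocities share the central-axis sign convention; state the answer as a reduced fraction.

Stage 1: N_ring = 14 + 2·13 = 40
Stage 1: 14(ω_s−ω_c) = −40(ω_r−ω_c),  ω_s=0, ω_c=1
Stage 1: ω_r = 1 − (14/40)(0−1) = 27/20
  ⇒ ω_r¹/ω_c¹ = 27/20
Stage 2: N_ring = 28 + 2·18 = 64
Stage 2: 28(ω_s−ω_c) = −64(ω_r−ω_c),  ω_s=0, ω_c=1
Stage 2: ω_r = 1 − (28/64)(0−1) = 23/16
  ⇒ ω_r²/ω_c² = 23/16
Coupling ω_c² = ω_r¹ ⇒ overall = 27/20 × 23/16 = 621/320

621/320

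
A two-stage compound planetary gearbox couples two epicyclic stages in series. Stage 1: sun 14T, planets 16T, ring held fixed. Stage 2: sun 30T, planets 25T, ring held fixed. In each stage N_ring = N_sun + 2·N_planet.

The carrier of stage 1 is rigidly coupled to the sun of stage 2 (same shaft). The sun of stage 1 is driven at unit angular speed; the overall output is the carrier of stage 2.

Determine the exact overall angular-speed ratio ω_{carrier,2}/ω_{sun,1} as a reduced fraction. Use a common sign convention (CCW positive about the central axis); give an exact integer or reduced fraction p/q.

Stage 1: N_ring = 14 + 2·16 = 46
Stage 1: 14(ω_s−ω_c) = −46(ω_r−ω_c),  ω_r=0, ω_s=1
Stage 1: 14(1−ω_c) = −46(0−ω_c)  ⇒  60ω_c = 14  ⇒  ω_c = 7/30
  ⇒ ω_c¹/ω_s¹ = 7/30
Stage 2: N_ring = 30 + 2·25 = 80
Stage 2: 30(ω_s−ω_c) = −80(ω_r−ω_c),  ω_r=0, ω_s=1
Stage 2: 30(1−ω_c) = −80(0−ω_c)  ⇒  110ω_c = 30  ⇒  ω_c = 3/11
  ⇒ ω_c²/ω_s² = 3/11
Coupling ω_s² = ω_c¹ ⇒ overall = 7/30 × 3/11 = 7/110

7/110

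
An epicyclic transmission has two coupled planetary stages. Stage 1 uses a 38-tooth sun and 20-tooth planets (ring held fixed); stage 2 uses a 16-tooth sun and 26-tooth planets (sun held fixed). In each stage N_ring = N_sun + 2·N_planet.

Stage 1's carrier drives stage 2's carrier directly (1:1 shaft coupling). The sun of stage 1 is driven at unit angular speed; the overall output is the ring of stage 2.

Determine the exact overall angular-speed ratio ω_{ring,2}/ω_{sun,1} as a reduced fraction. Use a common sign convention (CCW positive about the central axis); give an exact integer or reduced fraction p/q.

Stage 1: N_ring = 38 + 2·20 = 78
Stage 1: 38(ω_s−ω_c) = −78(ω_r−ω_c),  ω_r=0, ω_s=1
Stage 1: 38(1−ω_c) = −78(0−ω_c)  ⇒  116ω_c = 38  ⇒  ω_c = 19/58
  ⇒ ω_c¹/ω_s¹ = 19/58
Stage 2: N_ring = 16 + 2·26 = 68
Stage 2: 16(ω_s−ω_c) = −68(ω_r−ω_c),  ω_s=0, ω_c=1
Stage 2: ω_r = 1 − (16/68)(0−1) = 21/17
  ⇒ ω_r²/ω_c² = 21/17
Coupling ω_c² = ω_c¹ ⇒ overall = 19/58 × 21/17 = 399/986

399/986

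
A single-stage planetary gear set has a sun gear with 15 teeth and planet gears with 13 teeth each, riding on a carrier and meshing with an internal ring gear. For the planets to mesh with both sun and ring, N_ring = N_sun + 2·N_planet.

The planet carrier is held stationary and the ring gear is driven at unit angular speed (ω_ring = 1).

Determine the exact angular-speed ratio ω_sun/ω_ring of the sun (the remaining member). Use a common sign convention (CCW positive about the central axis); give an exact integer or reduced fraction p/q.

-41/15

N_ring = 15 + 2·13 = 41
15(ω_s−ω_c) = −41(ω_r−ω_c),  ω_c=0, ω_r=1
ω_s = 0 − (41/15)(1−0) = -41/15
ω_s/ω_r = -41/15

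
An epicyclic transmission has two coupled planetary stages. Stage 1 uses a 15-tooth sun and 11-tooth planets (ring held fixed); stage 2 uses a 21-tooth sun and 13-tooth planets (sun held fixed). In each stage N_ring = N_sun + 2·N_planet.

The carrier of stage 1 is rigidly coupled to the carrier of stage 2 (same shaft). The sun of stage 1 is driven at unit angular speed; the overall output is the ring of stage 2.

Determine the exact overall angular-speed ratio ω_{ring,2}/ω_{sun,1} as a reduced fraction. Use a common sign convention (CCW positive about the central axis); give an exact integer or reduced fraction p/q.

255/611

Stage 1: N_ring = 15 + 2·11 = 37
Stage 1: 15(ω_s−ω_c) = −37(ω_r−ω_c),  ω_r=0, ω_s=1
Stage 1: 15(1−ω_c) = −37(0−ω_c)  ⇒  52ω_c = 15  ⇒  ω_c = 15/52
  ⇒ ω_c¹/ω_s¹ = 15/52
Stage 2: N_ring = 21 + 2·13 = 47
Stage 2: 21(ω_s−ω_c) = −47(ω_r−ω_c),  ω_s=0, ω_c=1
Stage 2: ω_r = 1 − (21/47)(0−1) = 68/47
  ⇒ ω_r²/ω_c² = 68/47
Coupling ω_c² = ω_c¹ ⇒ overall = 15/52 × 68/47 = 255/611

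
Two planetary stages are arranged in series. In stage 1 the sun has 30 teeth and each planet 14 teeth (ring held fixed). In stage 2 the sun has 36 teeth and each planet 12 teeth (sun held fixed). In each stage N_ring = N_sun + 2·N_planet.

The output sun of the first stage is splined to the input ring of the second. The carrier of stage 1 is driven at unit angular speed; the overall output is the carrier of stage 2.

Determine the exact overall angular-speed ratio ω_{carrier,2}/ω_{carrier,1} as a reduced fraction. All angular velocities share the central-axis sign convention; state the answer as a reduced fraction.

11/6

Stage 1: N_ring = 30 + 2·14 = 58
Stage 1: 30(ω_s−ω_c) = −58(ω_r−ω_c),  ω_r=0, ω_c=1
Stage 1: ω_s = 1 − (58/30)(0−1) = 44/15
  ⇒ ω_s¹/ω_c¹ = 44/15
Stage 2: N_ring = 36 + 2·12 = 60
Stage 2: 36(ω_s−ω_c) = −60(ω_r−ω_c),  ω_s=0, ω_r=1
Stage 2: 36(0−ω_c) = −60(1−ω_c)  ⇒  96ω_c = 60  ⇒  ω_c = 5/8
  ⇒ ω_c²/ω_r² = 5/8
Coupling ω_r² = ω_s¹ ⇒ overall = 44/15 × 5/8 = 11/6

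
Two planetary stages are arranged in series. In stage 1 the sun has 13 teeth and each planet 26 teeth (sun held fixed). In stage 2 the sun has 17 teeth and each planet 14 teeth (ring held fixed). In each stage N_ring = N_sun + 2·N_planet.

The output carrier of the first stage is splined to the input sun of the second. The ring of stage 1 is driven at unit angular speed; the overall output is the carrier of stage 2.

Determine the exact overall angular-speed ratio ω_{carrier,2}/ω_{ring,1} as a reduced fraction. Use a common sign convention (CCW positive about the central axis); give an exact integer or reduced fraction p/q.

85/372

Stage 1: N_ring = 13 + 2·26 = 65
Stage 1: 13(ω_s−ω_c) = −65(ω_r−ω_c),  ω_s=0, ω_r=1
Stage 1: 13(0−ω_c) = −65(1−ω_c)  ⇒  78ω_c = 65  ⇒  ω_c = 5/6
  ⇒ ω_c¹/ω_r¹ = 5/6
Stage 2: N_ring = 17 + 2·14 = 45
Stage 2: 17(ω_s−ω_c) = −45(ω_r−ω_c),  ω_r=0, ω_s=1
Stage 2: 17(1−ω_c) = −45(0−ω_c)  ⇒  62ω_c = 17  ⇒  ω_c = 17/62
  ⇒ ω_c²/ω_s² = 17/62
Coupling ω_s² = ω_c¹ ⇒ overall = 5/6 × 17/62 = 85/372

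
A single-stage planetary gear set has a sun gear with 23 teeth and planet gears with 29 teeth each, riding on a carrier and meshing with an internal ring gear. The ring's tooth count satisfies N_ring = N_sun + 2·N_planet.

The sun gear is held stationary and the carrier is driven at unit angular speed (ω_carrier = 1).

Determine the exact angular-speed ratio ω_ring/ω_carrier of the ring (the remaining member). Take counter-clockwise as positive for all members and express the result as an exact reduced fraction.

N_ring = 23 + 2·29 = 81
23(ω_s−ω_c) = −81(ω_r−ω_c),  ω_s=0, ω_c=1
ω_r = 1 − (23/81)(0−1) = 104/81
ω_r/ω_c = 104/81

104/81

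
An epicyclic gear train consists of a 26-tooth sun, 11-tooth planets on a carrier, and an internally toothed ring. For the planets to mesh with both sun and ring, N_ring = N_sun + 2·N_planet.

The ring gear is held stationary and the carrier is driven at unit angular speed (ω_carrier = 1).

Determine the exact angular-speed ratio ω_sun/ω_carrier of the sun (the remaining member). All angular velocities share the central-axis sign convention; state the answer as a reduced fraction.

37/13

N_ring = 26 + 2·11 = 48
26(ω_s−ω_c) = −48(ω_r−ω_c),  ω_r=0, ω_c=1
ω_s = 1 − (48/26)(0−1) = 37/13
ω_s/ω_c = 37/13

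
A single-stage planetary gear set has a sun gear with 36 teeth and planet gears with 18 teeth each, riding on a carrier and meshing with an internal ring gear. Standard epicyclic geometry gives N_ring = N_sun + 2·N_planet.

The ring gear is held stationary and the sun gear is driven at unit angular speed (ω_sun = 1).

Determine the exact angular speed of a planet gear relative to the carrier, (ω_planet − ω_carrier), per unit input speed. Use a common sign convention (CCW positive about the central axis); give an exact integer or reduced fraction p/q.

N_ring = 36 + 2·18 = 72
36(ω_s−ω_c) = −72(ω_r−ω_c),  ω_r=0, ω_s=1
36(1−ω_c) = −72(0−ω_c)  ⇒  108ω_c = 36  ⇒  ω_c = 1/3
sun–planet: 36·(1−1/3) = −18·(ω_p−ω_c)  ⇒  ω_p−ω_c = −(36/18)·(2/3) = -4/3

-4/3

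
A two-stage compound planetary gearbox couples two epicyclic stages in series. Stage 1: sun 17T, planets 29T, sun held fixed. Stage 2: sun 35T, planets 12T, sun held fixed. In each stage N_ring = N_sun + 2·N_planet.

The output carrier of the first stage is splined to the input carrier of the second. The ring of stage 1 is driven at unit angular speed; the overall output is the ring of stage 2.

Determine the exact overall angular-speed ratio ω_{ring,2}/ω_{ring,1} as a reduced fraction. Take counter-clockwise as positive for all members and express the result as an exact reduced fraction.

3525/2714

Stage 1: N_ring = 17 + 2·29 = 75
Stage 1: 17(ω_s−ω_c) = −75(ω_r−ω_c),  ω_s=0, ω_r=1
Stage 1: 17(0−ω_c) = −75(1−ω_c)  ⇒  92ω_c = 75  ⇒  ω_c = 75/92
  ⇒ ω_c¹/ω_r¹ = 75/92
Stage 2: N_ring = 35 + 2·12 = 59
Stage 2: 35(ω_s−ω_c) = −59(ω_r−ω_c),  ω_s=0, ω_c=1
Stage 2: ω_r = 1 − (35/59)(0−1) = 94/59
  ⇒ ω_r²/ω_c² = 94/59
Coupling ω_c² = ω_c¹ ⇒ overall = 75/92 × 94/59 = 3525/2714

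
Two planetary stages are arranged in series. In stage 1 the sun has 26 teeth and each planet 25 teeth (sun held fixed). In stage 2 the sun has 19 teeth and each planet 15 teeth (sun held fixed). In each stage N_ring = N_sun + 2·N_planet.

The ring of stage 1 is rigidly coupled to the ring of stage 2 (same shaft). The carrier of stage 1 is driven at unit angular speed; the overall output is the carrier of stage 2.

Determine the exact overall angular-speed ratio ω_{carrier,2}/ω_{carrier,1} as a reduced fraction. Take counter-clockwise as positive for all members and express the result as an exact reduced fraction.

Stage 1: N_ring = 26 + 2·25 = 76
Stage 1: 26(ω_s−ω_c) = −76(ω_r−ω_c),  ω_s=0, ω_c=1
Stage 1: ω_r = 1 − (26/76)(0−1) = 51/38
  ⇒ ω_r¹/ω_c¹ = 51/38
Stage 2: N_ring = 19 + 2·15 = 49
Stage 2: 19(ω_s−ω_c) = −49(ω_r−ω_c),  ω_s=0, ω_r=1
Stage 2: 19(0−ω_c) = −49(1−ω_c)  ⇒  68ω_c = 49  ⇒  ω_c = 49/68
  ⇒ ω_c²/ω_r² = 49/68
Coupling ω_r² = ω_r¹ ⇒ overall = 51/38 × 49/68 = 147/152

147/152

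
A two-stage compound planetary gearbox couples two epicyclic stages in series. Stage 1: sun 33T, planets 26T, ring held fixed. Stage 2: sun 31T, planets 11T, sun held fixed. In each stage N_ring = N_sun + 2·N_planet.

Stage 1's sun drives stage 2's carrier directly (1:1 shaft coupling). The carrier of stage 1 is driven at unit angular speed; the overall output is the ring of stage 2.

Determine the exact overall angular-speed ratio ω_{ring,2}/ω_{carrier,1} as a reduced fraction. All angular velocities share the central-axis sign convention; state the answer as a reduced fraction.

3304/583

Stage 1: N_ring = 33 + 2·26 = 85
Stage 1: 33(ω_s−ω_c) = −85(ω_r−ω_c),  ω_r=0, ω_c=1
Stage 1: ω_s = 1 − (85/33)(0−1) = 118/33
  ⇒ ω_s¹/ω_c¹ = 118/33
Stage 2: N_ring = 31 + 2·11 = 53
Stage 2: 31(ω_s−ω_c) = −53(ω_r−ω_c),  ω_s=0, ω_c=1
Stage 2: ω_r = 1 − (31/53)(0−1) = 84/53
  ⇒ ω_r²/ω_c² = 84/53
Coupling ω_c² = ω_s¹ ⇒ overall = 118/33 × 84/53 = 3304/583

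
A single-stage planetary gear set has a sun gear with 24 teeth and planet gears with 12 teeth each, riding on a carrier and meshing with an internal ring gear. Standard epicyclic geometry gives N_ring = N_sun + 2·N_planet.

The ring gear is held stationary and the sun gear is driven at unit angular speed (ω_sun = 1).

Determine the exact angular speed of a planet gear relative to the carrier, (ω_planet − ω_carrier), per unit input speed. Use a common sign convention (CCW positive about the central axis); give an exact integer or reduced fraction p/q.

N_ring = 24 + 2·12 = 48
24(ω_s−ω_c) = −48(ω_r−ω_c),  ω_r=0, ω_s=1
24(1−ω_c) = −48(0−ω_c)  ⇒  72ω_c = 24  ⇒  ω_c = 1/3
sun–planet: 24·(1−1/3) = −12·(ω_p−ω_c)  ⇒  ω_p−ω_c = −(24/12)·(2/3) = -4/3

-4/3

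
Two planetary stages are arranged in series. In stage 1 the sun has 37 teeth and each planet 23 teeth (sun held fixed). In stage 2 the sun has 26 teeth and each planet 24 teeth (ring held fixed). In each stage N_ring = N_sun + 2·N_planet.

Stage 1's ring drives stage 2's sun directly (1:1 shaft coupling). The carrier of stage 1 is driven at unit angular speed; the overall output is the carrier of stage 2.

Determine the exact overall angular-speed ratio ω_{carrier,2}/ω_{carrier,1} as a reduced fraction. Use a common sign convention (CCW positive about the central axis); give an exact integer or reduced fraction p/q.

Stage 1: N_ring = 37 + 2·23 = 83
Stage 1: 37(ω_s−ω_c) = −83(ω_r−ω_c),  ω_s=0, ω_c=1
Stage 1: ω_r = 1 − (37/83)(0−1) = 120/83
  ⇒ ω_r¹/ω_c¹ = 120/83
Stage 2: N_ring = 26 + 2·24 = 74
Stage 2: 26(ω_s−ω_c) = −74(ω_r−ω_c),  ω_r=0, ω_s=1
Stage 2: 26(1−ω_c) = −74(0−ω_c)  ⇒  100ω_c = 26  ⇒  ω_c = 13/50
  ⇒ ω_c²/ω_s² = 13/50
Coupling ω_s² = ω_r¹ ⇒ overall = 120/83 × 13/50 = 156/415

156/415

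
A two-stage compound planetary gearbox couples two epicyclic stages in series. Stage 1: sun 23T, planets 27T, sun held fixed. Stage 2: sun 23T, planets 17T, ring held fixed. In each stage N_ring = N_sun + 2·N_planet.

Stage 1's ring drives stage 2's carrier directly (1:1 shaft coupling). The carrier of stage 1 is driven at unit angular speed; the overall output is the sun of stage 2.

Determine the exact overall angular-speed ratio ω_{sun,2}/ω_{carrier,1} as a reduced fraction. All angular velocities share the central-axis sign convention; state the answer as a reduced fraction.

Stage 1: N_ring = 23 + 2·27 = 77
Stage 1: 23(ω_s−ω_c) = −77(ω_r−ω_c),  ω_s=0, ω_c=1
Stage 1: ω_r = 1 − (23/77)(0−1) = 100/77
  ⇒ ω_r¹/ω_c¹ = 100/77
Stage 2: N_ring = 23 + 2·17 = 57
Stage 2: 23(ω_s−ω_c) = −57(ω_r−ω_c),  ω_r=0, ω_c=1
Stage 2: ω_s = 1 − (57/23)(0−1) = 80/23
  ⇒ ω_s²/ω_c² = 80/23
Coupling ω_c² = ω_r¹ ⇒ overall = 100/77 × 80/23 = 8000/1771

8000/1771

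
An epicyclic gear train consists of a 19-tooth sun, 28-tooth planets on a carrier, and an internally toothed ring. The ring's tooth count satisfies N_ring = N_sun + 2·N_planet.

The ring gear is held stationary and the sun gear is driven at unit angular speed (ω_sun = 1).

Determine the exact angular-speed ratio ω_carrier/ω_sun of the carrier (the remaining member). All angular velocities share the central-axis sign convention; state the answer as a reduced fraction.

N_ring = 19 + 2·28 = 75
19(ω_s−ω_c) = −75(ω_r−ω_c),  ω_r=0, ω_s=1
19(1−ω_c) = −75(0−ω_c)  ⇒  94ω_c = 19  ⇒  ω_c = 19/94
ω_c/ω_s = 19/94

19/94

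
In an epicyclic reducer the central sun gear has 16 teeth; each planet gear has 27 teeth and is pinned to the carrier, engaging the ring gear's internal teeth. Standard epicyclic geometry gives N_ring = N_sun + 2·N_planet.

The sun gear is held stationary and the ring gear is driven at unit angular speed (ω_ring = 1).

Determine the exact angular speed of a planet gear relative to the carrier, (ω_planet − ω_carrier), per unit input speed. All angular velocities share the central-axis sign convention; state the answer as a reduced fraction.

560/1161

N_ring = 16 + 2·27 = 70
16(ω_s−ω_c) = −70(ω_r−ω_c),  ω_s=0, ω_r=1
16(0−ω_c) = −70(1−ω_c)  ⇒  86ω_c = 70  ⇒  ω_c = 35/43
sun–planet: 16·(0−35/43) = −27·(ω_p−ω_c)  ⇒  ω_p−ω_c = −(16/27)·(-35/43) = 560/1161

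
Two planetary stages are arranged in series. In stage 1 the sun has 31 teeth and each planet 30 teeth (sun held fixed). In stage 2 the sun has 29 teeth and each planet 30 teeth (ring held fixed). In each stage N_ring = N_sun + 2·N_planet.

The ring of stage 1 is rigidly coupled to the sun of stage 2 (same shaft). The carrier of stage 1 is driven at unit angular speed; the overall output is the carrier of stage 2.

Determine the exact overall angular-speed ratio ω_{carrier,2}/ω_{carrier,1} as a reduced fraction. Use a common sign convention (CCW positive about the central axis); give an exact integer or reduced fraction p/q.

1769/5369

Stage 1: N_ring = 31 + 2·30 = 91
Stage 1: 31(ω_s−ω_c) = −91(ω_r−ω_c),  ω_s=0, ω_c=1
Stage 1: ω_r = 1 − (31/91)(0−1) = 122/91
  ⇒ ω_r¹/ω_c¹ = 122/91
Stage 2: N_ring = 29 + 2·30 = 89
Stage 2: 29(ω_s−ω_c) = −89(ω_r−ω_c),  ω_r=0, ω_s=1
Stage 2: 29(1−ω_c) = −89(0−ω_c)  ⇒  118ω_c = 29  ⇒  ω_c = 29/118
  ⇒ ω_c²/ω_s² = 29/118
Coupling ω_s² = ω_r¹ ⇒ overall = 122/91 × 29/118 = 1769/5369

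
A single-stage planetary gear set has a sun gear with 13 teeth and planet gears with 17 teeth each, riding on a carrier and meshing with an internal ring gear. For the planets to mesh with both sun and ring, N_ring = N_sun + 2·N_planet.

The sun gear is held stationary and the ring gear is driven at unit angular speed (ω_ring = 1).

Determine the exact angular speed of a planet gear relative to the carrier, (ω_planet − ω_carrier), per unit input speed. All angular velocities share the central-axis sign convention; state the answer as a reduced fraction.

N_ring = 13 + 2·17 = 47
13(ω_s−ω_c) = −47(ω_r−ω_c),  ω_s=0, ω_r=1
13(0−ω_c) = −47(1−ω_c)  ⇒  60ω_c = 47  ⇒  ω_c = 47/60
sun–planet: 13·(0−47/60) = −17·(ω_p−ω_c)  ⇒  ω_p−ω_c = −(13/17)·(-47/60) = 611/1020

611/1020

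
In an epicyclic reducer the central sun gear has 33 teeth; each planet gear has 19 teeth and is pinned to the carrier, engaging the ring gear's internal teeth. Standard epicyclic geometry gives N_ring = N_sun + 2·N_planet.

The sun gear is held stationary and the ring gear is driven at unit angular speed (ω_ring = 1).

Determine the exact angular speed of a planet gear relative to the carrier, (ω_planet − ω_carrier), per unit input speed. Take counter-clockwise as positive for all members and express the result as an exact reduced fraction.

2343/1976

N_ring = 33 + 2·19 = 71
33(ω_s−ω_c) = −71(ω_r−ω_c),  ω_s=0, ω_r=1
33(0−ω_c) = −71(1−ω_c)  ⇒  104ω_c = 71  ⇒  ω_c = 71/104
sun–planet: 33·(0−71/104) = −19·(ω_p−ω_c)  ⇒  ω_p−ω_c = −(33/19)·(-71/104) = 2343/1976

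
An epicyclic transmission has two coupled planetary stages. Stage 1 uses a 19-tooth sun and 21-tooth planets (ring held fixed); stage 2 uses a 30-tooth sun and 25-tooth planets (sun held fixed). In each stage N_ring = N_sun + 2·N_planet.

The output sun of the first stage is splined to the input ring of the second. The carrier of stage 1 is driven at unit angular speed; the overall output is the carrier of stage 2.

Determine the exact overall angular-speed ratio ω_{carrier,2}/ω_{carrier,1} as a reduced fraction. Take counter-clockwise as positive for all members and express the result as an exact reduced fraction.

Stage 1: N_ring = 19 + 2·21 = 61
Stage 1: 19(ω_s−ω_c) = −61(ω_r−ω_c),  ω_r=0, ω_c=1
Stage 1: ω_s = 1 − (61/19)(0−1) = 80/19
  ⇒ ω_s¹/ω_c¹ = 80/19
Stage 2: N_ring = 30 + 2·25 = 80
Stage 2: 30(ω_s−ω_c) = −80(ω_r−ω_c),  ω_s=0, ω_r=1
Stage 2: 30(0−ω_c) = −80(1−ω_c)  ⇒  110ω_c = 80  ⇒  ω_c = 8/11
  ⇒ ω_c²/ω_r² = 8/11
Coupling ω_r² = ω_s¹ ⇒ overall = 80/19 × 8/11 = 640/209

640/209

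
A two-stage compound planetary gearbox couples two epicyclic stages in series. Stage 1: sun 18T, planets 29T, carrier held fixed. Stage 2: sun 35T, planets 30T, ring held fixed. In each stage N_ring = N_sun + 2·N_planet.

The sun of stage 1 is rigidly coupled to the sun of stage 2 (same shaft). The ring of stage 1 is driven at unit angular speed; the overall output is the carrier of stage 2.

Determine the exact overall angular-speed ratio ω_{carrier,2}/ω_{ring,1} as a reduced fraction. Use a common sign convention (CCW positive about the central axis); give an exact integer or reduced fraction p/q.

-133/117

Stage 1: N_ring = 18 + 2·29 = 76
Stage 1: 18(ω_s−ω_c) = −76(ω_r−ω_c),  ω_c=0, ω_r=1
Stage 1: ω_s = 0 − (76/18)(1−0) = -38/9
  ⇒ ω_s¹/ω_r¹ = -38/9
Stage 2: N_ring = 35 + 2·30 = 95
Stage 2: 35(ω_s−ω_c) = −95(ω_r−ω_c),  ω_r=0, ω_s=1
Stage 2: 35(1−ω_c) = −95(0−ω_c)  ⇒  130ω_c = 35  ⇒  ω_c = 7/26
  ⇒ ω_c²/ω_s² = 7/26
Coupling ω_s² = ω_s¹ ⇒ overall = -38/9 × 7/26 = -133/117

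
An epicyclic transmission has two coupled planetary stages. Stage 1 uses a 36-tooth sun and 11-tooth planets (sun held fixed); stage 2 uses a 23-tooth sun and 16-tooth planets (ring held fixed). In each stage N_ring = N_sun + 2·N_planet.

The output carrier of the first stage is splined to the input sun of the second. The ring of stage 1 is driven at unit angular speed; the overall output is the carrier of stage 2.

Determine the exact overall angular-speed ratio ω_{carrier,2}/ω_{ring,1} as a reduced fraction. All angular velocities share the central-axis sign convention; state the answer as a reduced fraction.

Stage 1: N_ring = 36 + 2·11 = 58
Stage 1: 36(ω_s−ω_c) = −58(ω_r−ω_c),  ω_s=0, ω_r=1
Stage 1: 36(0−ω_c) = −58(1−ω_c)  ⇒  94ω_c = 58  ⇒  ω_c = 29/47
  ⇒ ω_c¹/ω_r¹ = 29/47
Stage 2: N_ring = 23 + 2·16 = 55
Stage 2: 23(ω_s−ω_c) = −55(ω_r−ω_c),  ω_r=0, ω_s=1
Stage 2: 23(1−ω_c) = −55(0−ω_c)  ⇒  78ω_c = 23  ⇒  ω_c = 23/78
  ⇒ ω_c²/ω_s² = 23/78
Coupling ω_s² = ω_c¹ ⇒ overall = 29/47 × 23/78 = 667/3666

667/3666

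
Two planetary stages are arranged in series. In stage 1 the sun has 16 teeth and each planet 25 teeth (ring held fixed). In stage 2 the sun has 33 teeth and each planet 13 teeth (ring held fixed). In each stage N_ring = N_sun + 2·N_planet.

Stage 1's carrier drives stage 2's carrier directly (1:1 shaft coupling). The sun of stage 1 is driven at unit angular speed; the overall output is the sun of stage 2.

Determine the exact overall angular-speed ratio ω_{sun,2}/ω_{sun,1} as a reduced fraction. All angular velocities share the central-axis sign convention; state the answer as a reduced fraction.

736/1353

Stage 1: N_ring = 16 + 2·25 = 66
Stage 1: 16(ω_s−ω_c) = −66(ω_r−ω_c),  ω_r=0, ω_s=1
Stage 1: 16(1−ω_c) = −66(0−ω_c)  ⇒  82ω_c = 16  ⇒  ω_c = 8/41
  ⇒ ω_c¹/ω_s¹ = 8/41
Stage 2: N_ring = 33 + 2·13 = 59
Stage 2: 33(ω_s−ω_c) = −59(ω_r−ω_c),  ω_r=0, ω_c=1
Stage 2: ω_s = 1 − (59/33)(0−1) = 92/33
  ⇒ ω_s²/ω_c² = 92/33
Coupling ω_c² = ω_c¹ ⇒ overall = 8/41 × 92/33 = 736/1353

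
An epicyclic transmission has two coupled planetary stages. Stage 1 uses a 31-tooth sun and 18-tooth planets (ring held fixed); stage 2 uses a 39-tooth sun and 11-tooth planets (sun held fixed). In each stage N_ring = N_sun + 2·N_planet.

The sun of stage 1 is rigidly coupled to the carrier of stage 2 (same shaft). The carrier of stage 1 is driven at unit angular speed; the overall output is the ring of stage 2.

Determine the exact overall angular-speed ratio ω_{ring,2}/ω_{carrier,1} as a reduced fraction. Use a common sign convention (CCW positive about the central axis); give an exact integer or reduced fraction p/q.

Stage 1: N_ring = 31 + 2·18 = 67
Stage 1: 31(ω_s−ω_c) = −67(ω_r−ω_c),  ω_r=0, ω_c=1
Stage 1: ω_s = 1 − (67/31)(0−1) = 98/31
  ⇒ ω_s¹/ω_c¹ = 98/31
Stage 2: N_ring = 39 + 2·11 = 61
Stage 2: 39(ω_s−ω_c) = −61(ω_r−ω_c),  ω_s=0, ω_c=1
Stage 2: ω_r = 1 − (39/61)(0−1) = 100/61
  ⇒ ω_r²/ω_c² = 100/61
Coupling ω_c² = ω_s¹ ⇒ overall = 98/31 × 100/61 = 9800/1891

9800/1891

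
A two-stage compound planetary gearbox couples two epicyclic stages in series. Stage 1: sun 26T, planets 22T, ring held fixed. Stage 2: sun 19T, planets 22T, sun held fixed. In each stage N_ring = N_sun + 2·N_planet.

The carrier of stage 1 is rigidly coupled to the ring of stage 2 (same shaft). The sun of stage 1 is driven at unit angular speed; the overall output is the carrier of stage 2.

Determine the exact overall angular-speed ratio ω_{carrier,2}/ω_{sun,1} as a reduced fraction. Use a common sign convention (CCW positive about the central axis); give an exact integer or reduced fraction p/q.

273/1312

Stage 1: N_ring = 26 + 2·22 = 70
Stage 1: 26(ω_s−ω_c) = −70(ω_r−ω_c),  ω_r=0, ω_s=1
Stage 1: 26(1−ω_c) = −70(0−ω_c)  ⇒  96ω_c = 26  ⇒  ω_c = 13/48
  ⇒ ω_c¹/ω_s¹ = 13/48
Stage 2: N_ring = 19 + 2·22 = 63
Stage 2: 19(ω_s−ω_c) = −63(ω_r−ω_c),  ω_s=0, ω_r=1
Stage 2: 19(0−ω_c) = −63(1−ω_c)  ⇒  82ω_c = 63  ⇒  ω_c = 63/82
  ⇒ ω_c²/ω_r² = 63/82
Coupling ω_r² = ω_c¹ ⇒ overall = 13/48 × 63/82 = 273/1312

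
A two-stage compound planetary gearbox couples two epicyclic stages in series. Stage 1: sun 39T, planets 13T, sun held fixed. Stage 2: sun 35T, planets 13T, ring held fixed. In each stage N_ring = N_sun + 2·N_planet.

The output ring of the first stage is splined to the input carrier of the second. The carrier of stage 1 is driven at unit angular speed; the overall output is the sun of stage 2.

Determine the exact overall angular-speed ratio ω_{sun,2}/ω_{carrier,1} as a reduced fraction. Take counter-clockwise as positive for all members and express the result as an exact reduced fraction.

Stage 1: N_ring = 39 + 2·13 = 65
Stage 1: 39(ω_s−ω_c) = −65(ω_r−ω_c),  ω_s=0, ω_c=1
Stage 1: ω_r = 1 − (39/65)(0−1) = 8/5
  ⇒ ω_r¹/ω_c¹ = 8/5
Stage 2: N_ring = 35 + 2·13 = 61
Stage 2: 35(ω_s−ω_c) = −61(ω_r−ω_c),  ω_r=0, ω_c=1
Stage 2: ω_s = 1 − (61/35)(0−1) = 96/35
  ⇒ ω_s²/ω_c² = 96/35
Coupling ω_c² = ω_r¹ ⇒ overall = 8/5 × 96/35 = 768/175

768/175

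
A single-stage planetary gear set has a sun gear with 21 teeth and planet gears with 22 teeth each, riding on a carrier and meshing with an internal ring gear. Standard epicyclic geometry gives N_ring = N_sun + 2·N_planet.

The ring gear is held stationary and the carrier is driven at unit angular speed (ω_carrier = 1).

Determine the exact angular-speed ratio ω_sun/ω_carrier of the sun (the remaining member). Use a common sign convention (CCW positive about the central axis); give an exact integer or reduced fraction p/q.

N_ring = 21 + 2·22 = 65
21(ω_s−ω_c) = −65(ω_r−ω_c),  ω_r=0, ω_c=1
ω_s = 1 − (65/21)(0−1) = 86/21
ω_s/ω_c = 86/21

86/21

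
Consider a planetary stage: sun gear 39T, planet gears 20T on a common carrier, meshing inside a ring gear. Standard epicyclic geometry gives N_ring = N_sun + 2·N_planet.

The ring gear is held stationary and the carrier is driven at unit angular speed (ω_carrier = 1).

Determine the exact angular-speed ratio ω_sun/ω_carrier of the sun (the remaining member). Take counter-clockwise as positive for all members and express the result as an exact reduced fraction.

N_ring = 39 + 2·20 = 79
39(ω_s−ω_c) = −79(ω_r−ω_c),  ω_r=0, ω_c=1
ω_s = 1 − (79/39)(0−1) = 118/39
ω_s/ω_c = 118/39

118/39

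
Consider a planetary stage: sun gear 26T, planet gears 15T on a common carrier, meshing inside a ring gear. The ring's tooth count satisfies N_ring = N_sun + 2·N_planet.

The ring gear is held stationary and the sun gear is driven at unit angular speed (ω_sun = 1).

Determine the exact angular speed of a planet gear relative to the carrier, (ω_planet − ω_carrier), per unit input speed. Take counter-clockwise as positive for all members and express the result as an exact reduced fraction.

N_ring = 26 + 2·15 = 56
26(ω_s−ω_c) = −56(ω_r−ω_c),  ω_r=0, ω_s=1
26(1−ω_c) = −56(0−ω_c)  ⇒  82ω_c = 26  ⇒  ω_c = 13/41
sun–planet: 26·(1−13/41) = −15·(ω_p−ω_c)  ⇒  ω_p−ω_c = −(26/15)·(28/41) = -728/615

-728/615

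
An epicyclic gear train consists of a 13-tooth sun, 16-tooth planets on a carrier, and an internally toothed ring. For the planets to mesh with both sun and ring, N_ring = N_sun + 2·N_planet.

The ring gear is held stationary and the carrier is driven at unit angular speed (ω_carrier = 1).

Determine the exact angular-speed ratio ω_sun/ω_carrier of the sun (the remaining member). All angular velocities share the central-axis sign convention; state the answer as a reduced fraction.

58/13

N_ring = 13 + 2·16 = 45
13(ω_s−ω_c) = −45(ω_r−ω_c),  ω_r=0, ω_c=1
ω_s = 1 − (45/13)(0−1) = 58/13
ω_s/ω_c = 58/13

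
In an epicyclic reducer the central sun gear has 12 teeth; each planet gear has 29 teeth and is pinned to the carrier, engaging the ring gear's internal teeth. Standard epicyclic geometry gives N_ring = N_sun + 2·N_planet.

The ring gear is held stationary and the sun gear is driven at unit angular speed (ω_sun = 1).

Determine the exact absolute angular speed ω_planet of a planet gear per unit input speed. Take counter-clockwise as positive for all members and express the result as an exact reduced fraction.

-6/29

N_ring = 12 + 2·29 = 70
12(ω_s−ω_c) = −70(ω_r−ω_c),  ω_r=0, ω_s=1
12(1−ω_c) = −70(0−ω_c)  ⇒  82ω_c = 12  ⇒  ω_c = 6/41
sun–planet: 12·(1−6/41) = −29·(ω_p−ω_c)  ⇒  ω_p−ω_c = −(12/29)·(35/41) = -420/1189
ω_p = 6/41 − 420/1189 = -6/29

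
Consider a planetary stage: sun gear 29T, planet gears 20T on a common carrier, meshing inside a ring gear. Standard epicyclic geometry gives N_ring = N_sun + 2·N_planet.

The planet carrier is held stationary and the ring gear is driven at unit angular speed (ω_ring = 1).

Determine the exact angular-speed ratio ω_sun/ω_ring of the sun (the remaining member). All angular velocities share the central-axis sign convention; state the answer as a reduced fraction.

-69/29

N_ring = 29 + 2·20 = 69
29(ω_s−ω_c) = −69(ω_r−ω_c),  ω_c=0, ω_r=1
ω_s = 0 − (69/29)(1−0) = -69/29
ω_s/ω_r = -69/29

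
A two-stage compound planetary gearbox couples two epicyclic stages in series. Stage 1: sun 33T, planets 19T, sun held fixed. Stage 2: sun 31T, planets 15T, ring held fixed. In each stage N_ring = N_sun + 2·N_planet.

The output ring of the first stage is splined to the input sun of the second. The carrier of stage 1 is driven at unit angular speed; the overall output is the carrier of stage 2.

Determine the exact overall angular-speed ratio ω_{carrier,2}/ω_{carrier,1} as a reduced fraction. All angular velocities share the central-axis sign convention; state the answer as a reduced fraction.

806/1633

Stage 1: N_ring = 33 + 2·19 = 71
Stage 1: 33(ω_s−ω_c) = −71(ω_r−ω_c),  ω_s=0, ω_c=1
Stage 1: ω_r = 1 − (33/71)(0−1) = 104/71
  ⇒ ω_r¹/ω_c¹ = 104/71
Stage 2: N_ring = 31 + 2·15 = 61
Stage 2: 31(ω_s−ω_c) = −61(ω_r−ω_c),  ω_r=0, ω_s=1
Stage 2: 31(1−ω_c) = −61(0−ω_c)  ⇒  92ω_c = 31  ⇒  ω_c = 31/92
  ⇒ ω_c²/ω_s² = 31/92
Coupling ω_s² = ω_r¹ ⇒ overall = 104/71 × 31/92 = 806/1633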